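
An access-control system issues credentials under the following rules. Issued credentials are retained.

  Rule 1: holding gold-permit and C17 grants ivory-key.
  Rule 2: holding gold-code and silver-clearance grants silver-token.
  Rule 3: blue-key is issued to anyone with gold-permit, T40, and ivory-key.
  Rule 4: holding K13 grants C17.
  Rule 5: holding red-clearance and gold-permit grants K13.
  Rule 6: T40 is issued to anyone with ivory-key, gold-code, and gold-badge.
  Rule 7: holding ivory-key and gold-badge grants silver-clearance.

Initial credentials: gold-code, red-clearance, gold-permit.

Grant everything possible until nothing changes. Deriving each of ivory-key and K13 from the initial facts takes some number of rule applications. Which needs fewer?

K13

K13: Holding red-clearance and gold-permit grants K13 (Rule 5). [1 rule application]
ivory-key: Holding red-clearance and gold-permit grants K13 (Rule 5). Holding K13 grants C17 (Rule 4). Holding gold-permit and C17 grants ivory-key (Rule 1). [3 rule applications]
K13 needs fewer.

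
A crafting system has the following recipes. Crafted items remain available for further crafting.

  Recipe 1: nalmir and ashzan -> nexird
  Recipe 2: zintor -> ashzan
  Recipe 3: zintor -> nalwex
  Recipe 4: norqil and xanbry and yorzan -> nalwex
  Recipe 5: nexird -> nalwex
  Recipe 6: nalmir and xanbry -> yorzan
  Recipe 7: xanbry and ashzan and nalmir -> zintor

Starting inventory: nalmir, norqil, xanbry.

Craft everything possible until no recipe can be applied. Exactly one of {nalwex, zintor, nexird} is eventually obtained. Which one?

nalwex

Using Recipe 6, nalmir and xanbry make yorzan.
Using Recipe 4, norqil, xanbry, and yorzan make nalwex.
nexird would need nalmir and ashzan (Recipe 1), but ashzan is never obtained. zintor would need xanbry, ashzan, and nalmir (Recipe 7), but ashzan is never obtained.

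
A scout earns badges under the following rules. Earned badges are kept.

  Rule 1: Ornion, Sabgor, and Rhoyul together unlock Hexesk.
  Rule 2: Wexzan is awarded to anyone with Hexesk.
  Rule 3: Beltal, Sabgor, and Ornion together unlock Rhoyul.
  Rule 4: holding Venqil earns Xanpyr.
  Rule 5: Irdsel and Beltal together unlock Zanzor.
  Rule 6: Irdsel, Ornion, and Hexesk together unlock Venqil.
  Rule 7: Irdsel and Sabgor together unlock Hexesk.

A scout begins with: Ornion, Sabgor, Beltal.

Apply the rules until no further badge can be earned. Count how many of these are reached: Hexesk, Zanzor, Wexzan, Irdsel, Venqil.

2

With Beltal, Sabgor, and Ornion, Rhoyul is earned (Rule 3).
With Ornion, Sabgor, and Rhoyul, Hexesk is earned (Rule 1).
With Hexesk, Wexzan is earned (Rule 2).
Hexesk: reached.
Zanzor would need Irdsel and Beltal (Rule 5), but Irdsel is never earned.
Wexzan: reached.
No rule produces Irdsel, and it is not given.
Venqil would need Irdsel, Ornion, and Hexesk (Rule 6), but Irdsel is never earned.
Reached: Hexesk and Wexzan — 2 of the 5.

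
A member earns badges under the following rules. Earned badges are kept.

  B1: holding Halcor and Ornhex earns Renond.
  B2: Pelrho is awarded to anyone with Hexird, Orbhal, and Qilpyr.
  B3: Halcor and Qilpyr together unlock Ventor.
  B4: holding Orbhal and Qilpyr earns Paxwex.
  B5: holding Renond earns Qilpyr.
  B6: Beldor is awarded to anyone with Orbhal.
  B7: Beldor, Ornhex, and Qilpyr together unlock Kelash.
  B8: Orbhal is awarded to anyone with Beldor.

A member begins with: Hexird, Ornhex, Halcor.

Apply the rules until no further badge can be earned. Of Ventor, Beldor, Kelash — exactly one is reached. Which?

Ventor

With Halcor and Ornhex, Renond is earned (B1).
With Renond, Qilpyr is earned (B5).
With Halcor and Qilpyr, Ventor is earned (B3).
Kelash would need Beldor, Ornhex, and Qilpyr (B7), but Beldor is never earned. Beldor would need Orbhal (B6), but Orbhal is never earned.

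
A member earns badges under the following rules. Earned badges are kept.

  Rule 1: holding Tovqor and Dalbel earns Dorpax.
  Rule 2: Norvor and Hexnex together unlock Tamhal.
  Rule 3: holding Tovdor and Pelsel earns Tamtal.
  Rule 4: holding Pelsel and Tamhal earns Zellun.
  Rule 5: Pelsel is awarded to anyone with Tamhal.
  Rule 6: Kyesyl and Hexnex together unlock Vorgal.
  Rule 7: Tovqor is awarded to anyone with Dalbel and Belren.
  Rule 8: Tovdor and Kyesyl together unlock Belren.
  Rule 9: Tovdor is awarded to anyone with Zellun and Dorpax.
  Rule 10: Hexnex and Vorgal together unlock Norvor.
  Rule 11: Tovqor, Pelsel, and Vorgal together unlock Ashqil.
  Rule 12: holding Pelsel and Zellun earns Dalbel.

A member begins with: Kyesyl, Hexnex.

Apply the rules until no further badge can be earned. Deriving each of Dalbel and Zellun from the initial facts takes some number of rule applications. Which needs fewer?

Zellun

Zellun: With Kyesyl and Hexnex, Vorgal is earned (Rule 6). With Hexnex and Vorgal, Norvor is earned (Rule 10). With Norvor and Hexnex, Tamhal is earned (Rule 2). With Tamhal, Pelsel is earned (Rule 5). With Pelsel and Tamhal, Zellun is earned (Rule 4). [5 rule applications]
Dalbel: With Kyesyl and Hexnex, Vorgal is earned (Rule 6). With Hexnex and Vorgal, Norvor is earned (Rule 10). With Norvor and Hexnex, Tamhal is earned (Rule 2). With Tamhal, Pelsel is earned (Rule 5). With Pelsel and Tamhal, Zellun is earned (Rule 4). With Pelsel and Zellun, Dalbel is earned (Rule 12). [6 rule applications]
Zellun needs fewer.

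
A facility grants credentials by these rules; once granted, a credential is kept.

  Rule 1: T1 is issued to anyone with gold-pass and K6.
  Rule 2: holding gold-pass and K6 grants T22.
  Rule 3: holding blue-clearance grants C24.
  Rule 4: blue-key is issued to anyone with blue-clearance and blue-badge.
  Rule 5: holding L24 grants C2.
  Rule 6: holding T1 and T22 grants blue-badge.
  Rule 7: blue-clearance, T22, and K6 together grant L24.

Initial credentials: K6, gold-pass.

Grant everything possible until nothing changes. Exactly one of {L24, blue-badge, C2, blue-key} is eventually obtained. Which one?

Holding gold-pass and K6 grants T1 (Rule 1).
Holding gold-pass and K6 grants T22 (Rule 2).
Holding T1 and T22 grants blue-badge (Rule 6).
C2 would need L24 (Rule 5), but L24 is never granted. blue-key would need blue-clearance and blue-badge (Rule 4), but blue-clearance is never granted. L24 would need blue-clearance, T22, and K6 (Rule 7), but blue-clearance is never granted.

blue-badge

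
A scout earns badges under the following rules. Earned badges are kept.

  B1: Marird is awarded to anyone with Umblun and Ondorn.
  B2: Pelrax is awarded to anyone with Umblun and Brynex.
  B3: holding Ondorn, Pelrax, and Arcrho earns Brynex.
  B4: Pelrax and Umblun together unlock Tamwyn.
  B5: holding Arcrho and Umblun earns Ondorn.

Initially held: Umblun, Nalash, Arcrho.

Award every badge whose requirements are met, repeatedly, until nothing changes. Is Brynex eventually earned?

No

Brynex would need Ondorn, Pelrax, and Arcrho (B3), but Pelrax is never earned.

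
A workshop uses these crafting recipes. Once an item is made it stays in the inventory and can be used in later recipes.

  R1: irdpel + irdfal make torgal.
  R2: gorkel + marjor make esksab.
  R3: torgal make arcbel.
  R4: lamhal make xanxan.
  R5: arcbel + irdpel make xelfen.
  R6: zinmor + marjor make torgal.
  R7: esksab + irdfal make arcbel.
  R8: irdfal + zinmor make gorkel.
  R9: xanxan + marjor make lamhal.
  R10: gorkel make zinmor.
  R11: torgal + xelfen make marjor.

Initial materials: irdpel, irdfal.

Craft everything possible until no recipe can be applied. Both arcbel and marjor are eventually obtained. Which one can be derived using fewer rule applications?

arcbel: Using R1, irdpel and irdfal make torgal. Using R3, torgal makes arcbel. [2 rule applications]
marjor: Using R1, irdpel and irdfal make torgal. Using R3, torgal makes arcbel. arcbel + irdpel → xelfen (R5). Using R11, torgal and xelfen make marjor. [4 rule applications]
arcbel needs fewer.

arcbel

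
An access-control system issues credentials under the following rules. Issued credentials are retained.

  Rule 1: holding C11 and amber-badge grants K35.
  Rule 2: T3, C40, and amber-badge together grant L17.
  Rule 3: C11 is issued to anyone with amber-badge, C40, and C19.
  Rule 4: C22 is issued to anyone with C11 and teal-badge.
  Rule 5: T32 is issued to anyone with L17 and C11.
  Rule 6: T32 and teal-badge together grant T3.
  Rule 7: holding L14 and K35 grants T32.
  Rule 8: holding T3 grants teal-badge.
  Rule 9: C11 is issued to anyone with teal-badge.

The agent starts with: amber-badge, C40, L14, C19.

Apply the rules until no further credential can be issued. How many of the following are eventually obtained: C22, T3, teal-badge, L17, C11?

Holding amber-badge, C40, and C19 grants C11 (Rule 3).
C22 would need C11 and teal-badge (Rule 4), but teal-badge is never granted.
T3 would need T32 and teal-badge (Rule 6), but teal-badge is never granted.
teal-badge would need T3 (Rule 8), but T3 is never granted.
L17 would need T3, C40, and amber-badge (Rule 2), but T3 is never granted.
C11: reached.
Reached: C11 — 1 of the 5.

1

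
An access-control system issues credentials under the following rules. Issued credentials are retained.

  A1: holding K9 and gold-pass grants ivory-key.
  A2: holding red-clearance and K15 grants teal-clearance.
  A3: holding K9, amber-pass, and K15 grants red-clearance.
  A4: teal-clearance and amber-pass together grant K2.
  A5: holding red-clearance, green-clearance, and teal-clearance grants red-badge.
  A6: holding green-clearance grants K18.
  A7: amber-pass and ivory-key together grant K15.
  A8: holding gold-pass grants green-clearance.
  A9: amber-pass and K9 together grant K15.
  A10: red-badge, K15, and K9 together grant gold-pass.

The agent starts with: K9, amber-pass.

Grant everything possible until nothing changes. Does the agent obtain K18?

No

K18 would need green-clearance (A6), but green-clearance is never granted.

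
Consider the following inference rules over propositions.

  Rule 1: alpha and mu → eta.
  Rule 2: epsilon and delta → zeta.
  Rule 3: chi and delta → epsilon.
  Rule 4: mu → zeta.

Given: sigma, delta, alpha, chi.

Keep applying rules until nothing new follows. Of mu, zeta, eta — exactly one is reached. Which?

zeta

From chi and delta, Rule 3 gives epsilon.
epsilon and delta hold, so zeta follows (Rule 2).
No rule produces mu, and it is not given. eta would need alpha and mu (Rule 1), but mu is never established.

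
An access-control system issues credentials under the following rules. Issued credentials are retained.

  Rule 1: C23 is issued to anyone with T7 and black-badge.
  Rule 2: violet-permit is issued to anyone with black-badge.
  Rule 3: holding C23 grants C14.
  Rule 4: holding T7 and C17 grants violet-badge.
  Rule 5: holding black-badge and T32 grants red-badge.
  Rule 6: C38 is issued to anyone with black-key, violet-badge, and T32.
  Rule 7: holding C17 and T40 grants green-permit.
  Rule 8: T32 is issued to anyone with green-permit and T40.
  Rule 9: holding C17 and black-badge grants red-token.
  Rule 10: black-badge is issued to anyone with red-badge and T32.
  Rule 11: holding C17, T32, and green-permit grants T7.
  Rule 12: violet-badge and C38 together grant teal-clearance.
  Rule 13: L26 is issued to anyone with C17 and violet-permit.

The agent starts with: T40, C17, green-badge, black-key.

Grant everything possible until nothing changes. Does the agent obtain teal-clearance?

Holding C17 and T40 grants green-permit (Rule 7).
Holding green-permit and T40 grants T32 (Rule 8).
Holding C17, T32, and green-permit grants T7 (Rule 11).
Holding T7 and C17 grants violet-badge (Rule 4).
Holding black-key, violet-badge, and T32 grants C38 (Rule 6).
Holding violet-badge and C38 grants teal-clearance (Rule 12).

Yes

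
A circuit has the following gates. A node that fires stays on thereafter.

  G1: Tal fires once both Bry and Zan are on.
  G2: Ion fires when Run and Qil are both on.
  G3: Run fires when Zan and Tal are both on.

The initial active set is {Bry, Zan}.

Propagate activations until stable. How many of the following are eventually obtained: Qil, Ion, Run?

G1: Bry and Zan on → Tal on.
Zan and Tal are on, so Run fires (G3).
No rule produces Qil, and it is not given.
Ion would need Run and Qil (G2), but Qil never turns on.
Run: reached.
Reached: Run — 1 of the 3.

1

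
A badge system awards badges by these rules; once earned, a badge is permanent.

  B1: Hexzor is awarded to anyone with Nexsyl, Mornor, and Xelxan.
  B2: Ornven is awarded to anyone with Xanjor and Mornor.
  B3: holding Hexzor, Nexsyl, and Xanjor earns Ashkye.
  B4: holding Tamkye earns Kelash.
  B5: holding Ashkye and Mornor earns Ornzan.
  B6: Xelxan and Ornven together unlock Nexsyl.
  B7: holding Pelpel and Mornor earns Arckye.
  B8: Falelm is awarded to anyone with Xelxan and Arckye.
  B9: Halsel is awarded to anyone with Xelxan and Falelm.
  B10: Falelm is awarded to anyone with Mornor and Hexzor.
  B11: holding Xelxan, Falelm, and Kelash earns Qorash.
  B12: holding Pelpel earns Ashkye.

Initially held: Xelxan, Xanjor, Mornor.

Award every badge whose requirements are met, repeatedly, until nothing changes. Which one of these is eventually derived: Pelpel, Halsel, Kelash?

Halsel

With Xanjor and Mornor, Ornven is earned (B2).
With Xelxan and Ornven, Nexsyl is earned (B6).
With Nexsyl, Mornor, and Xelxan, Hexzor is earned (B1).
With Mornor and Hexzor, Falelm is earned (B10).
With Xelxan and Falelm, Halsel is earned (B9).
Kelash would need Tamkye (B4), but Tamkye is never earned. No rule produces Pelpel, and it is not given.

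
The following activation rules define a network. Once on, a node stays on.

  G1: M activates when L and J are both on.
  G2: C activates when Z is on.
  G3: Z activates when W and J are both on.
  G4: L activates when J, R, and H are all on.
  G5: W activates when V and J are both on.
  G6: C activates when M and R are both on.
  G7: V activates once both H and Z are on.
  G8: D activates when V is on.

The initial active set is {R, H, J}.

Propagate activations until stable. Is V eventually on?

No

V would need H and Z (G7), but Z never turns on.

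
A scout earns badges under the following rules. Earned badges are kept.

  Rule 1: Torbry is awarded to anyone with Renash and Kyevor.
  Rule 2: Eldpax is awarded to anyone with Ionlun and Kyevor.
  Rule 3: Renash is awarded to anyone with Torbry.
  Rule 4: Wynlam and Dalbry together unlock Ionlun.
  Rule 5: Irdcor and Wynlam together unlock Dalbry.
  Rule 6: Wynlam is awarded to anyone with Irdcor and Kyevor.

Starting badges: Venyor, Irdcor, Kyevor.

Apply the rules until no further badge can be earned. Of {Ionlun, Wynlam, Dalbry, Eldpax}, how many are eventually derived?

With Irdcor and Kyevor, Wynlam is earned (Rule 6).
With Irdcor and Wynlam, Dalbry is earned (Rule 5).
With Wynlam and Dalbry, Ionlun is earned (Rule 4).
With Ionlun and Kyevor, Eldpax is earned (Rule 2).
Ionlun: reached.
Wynlam: reached.
Dalbry: reached.
Eldpax: reached.
All 4 are reached.

4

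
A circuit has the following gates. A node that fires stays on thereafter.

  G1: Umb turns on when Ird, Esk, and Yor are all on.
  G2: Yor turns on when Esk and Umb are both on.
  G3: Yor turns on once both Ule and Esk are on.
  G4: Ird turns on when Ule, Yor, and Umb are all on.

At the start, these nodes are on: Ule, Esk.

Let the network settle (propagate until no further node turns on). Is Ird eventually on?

No

Ird would need Ule, Yor, and Umb (G4), but Umb never turns on.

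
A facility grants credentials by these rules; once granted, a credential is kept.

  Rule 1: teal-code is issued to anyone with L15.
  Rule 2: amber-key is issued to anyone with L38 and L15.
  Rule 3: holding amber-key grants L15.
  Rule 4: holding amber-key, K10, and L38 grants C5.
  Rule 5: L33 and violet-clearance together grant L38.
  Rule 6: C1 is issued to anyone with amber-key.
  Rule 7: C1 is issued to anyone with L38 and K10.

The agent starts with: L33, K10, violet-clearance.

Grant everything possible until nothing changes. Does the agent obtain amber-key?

amber-key would need L38 and L15 (Rule 2), but L15 is never granted.

No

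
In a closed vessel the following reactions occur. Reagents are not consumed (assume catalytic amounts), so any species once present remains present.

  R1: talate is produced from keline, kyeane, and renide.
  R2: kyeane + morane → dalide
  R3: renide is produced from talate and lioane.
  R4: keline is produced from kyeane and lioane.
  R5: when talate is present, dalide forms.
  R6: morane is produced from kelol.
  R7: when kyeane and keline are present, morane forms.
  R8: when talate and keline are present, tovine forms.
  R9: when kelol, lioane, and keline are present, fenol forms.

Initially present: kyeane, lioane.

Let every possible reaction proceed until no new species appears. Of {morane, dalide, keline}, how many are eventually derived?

3

kyeane and lioane present → keline forms (R4).
kyeane and keline present → morane forms (R7).
kyeane and morane present → dalide forms (R2).
morane: reached.
dalide: reached.
keline: reached.
All 3 are reached.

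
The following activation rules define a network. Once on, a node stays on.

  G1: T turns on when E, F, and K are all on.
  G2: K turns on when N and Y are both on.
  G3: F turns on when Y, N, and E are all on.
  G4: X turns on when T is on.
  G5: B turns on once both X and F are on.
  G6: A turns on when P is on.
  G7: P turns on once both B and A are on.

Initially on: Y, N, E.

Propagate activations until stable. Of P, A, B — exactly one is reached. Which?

B

Y, N, and E are on, so F turns on (G3).
N and Y are on, so K turns on (G2).
E, F, and K are on, so T turns on (G1).
T is on, so X turns on (G4).
X and F are on, so B turns on (G5).
A would need P (G6), but P never turns on. P would need B and A (G7), but A never turns on.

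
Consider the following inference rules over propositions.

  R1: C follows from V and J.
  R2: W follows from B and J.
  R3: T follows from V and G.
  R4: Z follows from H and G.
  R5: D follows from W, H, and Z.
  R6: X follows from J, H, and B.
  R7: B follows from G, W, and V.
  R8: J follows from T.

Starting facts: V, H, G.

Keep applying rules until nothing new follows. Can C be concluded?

V and G hold, so T follows (R3).
From T, R8 gives J.
V and J hold, so C follows (R1).

Yes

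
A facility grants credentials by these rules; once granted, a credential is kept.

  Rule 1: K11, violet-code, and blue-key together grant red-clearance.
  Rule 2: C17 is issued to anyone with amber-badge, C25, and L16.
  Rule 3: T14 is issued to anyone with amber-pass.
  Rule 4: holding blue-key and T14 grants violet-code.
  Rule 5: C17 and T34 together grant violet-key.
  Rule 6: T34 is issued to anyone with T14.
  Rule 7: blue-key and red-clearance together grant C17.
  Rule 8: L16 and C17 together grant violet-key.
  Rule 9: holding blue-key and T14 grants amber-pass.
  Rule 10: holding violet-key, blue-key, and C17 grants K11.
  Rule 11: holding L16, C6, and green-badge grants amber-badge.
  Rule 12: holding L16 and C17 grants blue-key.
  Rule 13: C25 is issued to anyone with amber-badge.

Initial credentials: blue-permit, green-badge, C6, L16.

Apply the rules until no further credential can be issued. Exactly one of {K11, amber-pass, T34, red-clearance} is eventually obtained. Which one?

Holding L16, C6, and green-badge grants amber-badge (Rule 11).
Holding amber-badge grants C25 (Rule 13).
Holding amber-badge, C25, and L16 grants C17 (Rule 2).
Holding L16 and C17 grants blue-key (Rule 12).
Holding L16 and C17 grants violet-key (Rule 8).
Holding violet-key, blue-key, and C17 grants K11 (Rule 10).
red-clearance would need K11, violet-code, and blue-key (Rule 1), but violet-code is never granted. amber-pass would need blue-key and T14 (Rule 9), but T14 is never granted. T34 would need T14 (Rule 6), but T14 is never granted.

K11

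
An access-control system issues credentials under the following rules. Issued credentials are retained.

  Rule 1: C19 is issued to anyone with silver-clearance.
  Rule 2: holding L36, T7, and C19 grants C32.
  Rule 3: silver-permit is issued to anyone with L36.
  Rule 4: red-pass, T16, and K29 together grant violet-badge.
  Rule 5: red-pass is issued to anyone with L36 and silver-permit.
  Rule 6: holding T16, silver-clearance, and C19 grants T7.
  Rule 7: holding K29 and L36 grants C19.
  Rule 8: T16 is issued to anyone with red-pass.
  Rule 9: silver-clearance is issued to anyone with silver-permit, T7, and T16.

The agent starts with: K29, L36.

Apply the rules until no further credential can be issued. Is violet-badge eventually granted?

Holding L36 grants silver-permit (Rule 3).
Holding L36 and silver-permit grants red-pass (Rule 5).
Holding red-pass grants T16 (Rule 8).
Holding red-pass, T16, and K29 grants violet-badge (Rule 4).

Yes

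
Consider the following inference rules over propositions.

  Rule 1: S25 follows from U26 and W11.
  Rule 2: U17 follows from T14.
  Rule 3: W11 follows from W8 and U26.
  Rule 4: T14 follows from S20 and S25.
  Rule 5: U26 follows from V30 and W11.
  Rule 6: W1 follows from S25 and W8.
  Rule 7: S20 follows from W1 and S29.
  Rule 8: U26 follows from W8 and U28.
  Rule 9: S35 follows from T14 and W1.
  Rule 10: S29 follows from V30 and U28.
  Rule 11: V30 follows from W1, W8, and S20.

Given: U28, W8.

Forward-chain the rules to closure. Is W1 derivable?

Yes

From W8 and U28, Rule 8 gives U26.
W8 and U26 hold, so W11 follows (Rule 3).
U26 and W11 hold, so S25 follows (Rule 1).
S25 and W8 hold, so W1 follows (Rule 6).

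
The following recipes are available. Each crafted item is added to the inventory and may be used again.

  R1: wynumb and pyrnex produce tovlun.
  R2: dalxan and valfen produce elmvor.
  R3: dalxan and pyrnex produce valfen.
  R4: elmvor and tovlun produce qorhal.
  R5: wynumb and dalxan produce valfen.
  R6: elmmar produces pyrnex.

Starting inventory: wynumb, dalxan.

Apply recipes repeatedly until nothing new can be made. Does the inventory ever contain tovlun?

tovlun would need wynumb and pyrnex (R1), but pyrnex is never obtained.

No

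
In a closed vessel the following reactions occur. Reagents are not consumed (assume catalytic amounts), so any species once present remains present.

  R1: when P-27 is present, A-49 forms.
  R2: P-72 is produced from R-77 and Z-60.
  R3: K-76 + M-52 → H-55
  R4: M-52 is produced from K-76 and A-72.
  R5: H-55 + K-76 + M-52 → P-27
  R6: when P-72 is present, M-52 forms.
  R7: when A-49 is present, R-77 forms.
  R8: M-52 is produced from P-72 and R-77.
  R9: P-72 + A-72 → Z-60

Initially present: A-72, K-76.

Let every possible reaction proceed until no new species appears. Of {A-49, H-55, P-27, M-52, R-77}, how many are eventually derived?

K-76 and A-72 present → M-52 forms (R4).
K-76 and M-52 present → H-55 forms (R3).
H-55, K-76, and M-52 present → P-27 forms (R5).
P-27 present → A-49 forms (R1).
A-49 present → R-77 forms (R7).
A-49: reached.
H-55: reached.
P-27: reached.
M-52: reached.
R-77: reached.
All 5 are reached.

5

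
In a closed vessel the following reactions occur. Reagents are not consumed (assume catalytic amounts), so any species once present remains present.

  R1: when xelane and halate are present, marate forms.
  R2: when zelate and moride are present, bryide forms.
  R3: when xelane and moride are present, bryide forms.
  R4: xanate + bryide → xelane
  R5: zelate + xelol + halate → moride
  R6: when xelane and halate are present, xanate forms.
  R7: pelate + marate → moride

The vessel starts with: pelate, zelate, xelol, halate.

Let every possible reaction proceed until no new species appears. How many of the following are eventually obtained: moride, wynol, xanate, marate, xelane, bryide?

2

zelate, xelol, and halate present → moride forms (R5).
zelate and moride present → bryide forms (R2).
moride: reached.
No rule produces wynol, and it is not given.
xanate would need xelane and halate (R6), but xelane never forms.
marate would need xelane and halate (R1), but xelane never forms.
xelane would need xanate and bryide (R4), but xanate never forms.
bryide: reached.
Reached: moride and bryide — 2 of the 6.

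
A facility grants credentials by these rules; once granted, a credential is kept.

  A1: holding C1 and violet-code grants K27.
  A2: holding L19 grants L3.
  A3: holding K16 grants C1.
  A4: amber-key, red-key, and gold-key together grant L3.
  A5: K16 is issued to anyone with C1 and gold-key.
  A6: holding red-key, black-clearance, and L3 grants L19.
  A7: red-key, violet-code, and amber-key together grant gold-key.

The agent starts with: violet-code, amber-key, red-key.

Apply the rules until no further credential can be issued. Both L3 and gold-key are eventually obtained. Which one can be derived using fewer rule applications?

gold-key

gold-key: Holding red-key, violet-code, and amber-key grants gold-key (A7). [1 rule application]
L3: Holding red-key, violet-code, and amber-key grants gold-key (A7). Holding amber-key, red-key, and gold-key grants L3 (A4). [2 rule applications]
gold-key needs fewer.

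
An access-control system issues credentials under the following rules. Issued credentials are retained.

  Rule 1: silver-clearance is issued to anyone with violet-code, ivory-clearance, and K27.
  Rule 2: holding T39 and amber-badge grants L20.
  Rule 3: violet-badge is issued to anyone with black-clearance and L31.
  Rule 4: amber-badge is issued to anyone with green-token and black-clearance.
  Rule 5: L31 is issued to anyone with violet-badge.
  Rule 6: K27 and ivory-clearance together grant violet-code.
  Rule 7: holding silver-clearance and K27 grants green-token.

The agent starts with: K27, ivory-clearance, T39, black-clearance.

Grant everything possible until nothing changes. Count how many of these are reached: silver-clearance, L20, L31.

2

Holding K27 and ivory-clearance grants violet-code (Rule 6).
Holding violet-code, ivory-clearance, and K27 grants silver-clearance (Rule 1).
Holding silver-clearance and K27 grants green-token (Rule 7).
Holding green-token and black-clearance grants amber-badge (Rule 4).
Holding T39 and amber-badge grants L20 (Rule 2).
silver-clearance: reached.
L20: reached.
L31 would need violet-badge (Rule 5), but violet-badge is never granted.
Reached: silver-clearance and L20 — 2 of the 3.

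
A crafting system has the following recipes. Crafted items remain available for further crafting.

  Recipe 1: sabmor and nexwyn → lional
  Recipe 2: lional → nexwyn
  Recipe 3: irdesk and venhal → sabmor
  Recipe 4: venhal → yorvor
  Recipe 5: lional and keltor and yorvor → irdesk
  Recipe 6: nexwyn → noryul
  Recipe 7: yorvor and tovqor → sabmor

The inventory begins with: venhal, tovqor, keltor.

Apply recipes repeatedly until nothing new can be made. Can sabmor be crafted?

Yes

venhal → yorvor (Recipe 4).
yorvor and tovqor → sabmor (Recipe 7).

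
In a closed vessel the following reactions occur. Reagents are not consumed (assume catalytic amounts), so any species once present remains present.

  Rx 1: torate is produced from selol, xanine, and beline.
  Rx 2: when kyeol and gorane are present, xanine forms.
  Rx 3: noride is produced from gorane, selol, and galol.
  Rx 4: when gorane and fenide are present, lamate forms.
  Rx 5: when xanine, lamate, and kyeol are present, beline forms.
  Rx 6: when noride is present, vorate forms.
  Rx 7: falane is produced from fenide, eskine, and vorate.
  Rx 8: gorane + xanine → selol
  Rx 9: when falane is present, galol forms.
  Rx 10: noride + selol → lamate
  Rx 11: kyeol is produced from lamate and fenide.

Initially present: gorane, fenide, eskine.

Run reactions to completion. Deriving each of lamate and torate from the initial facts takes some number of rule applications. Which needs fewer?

lamate: gorane and fenide present → lamate forms (Rx 4). [1 rule application]
torate: gorane and fenide present → lamate forms (Rx 4). lamate and fenide present → kyeol forms (Rx 11). kyeol and gorane present → xanine forms (Rx 2). gorane and xanine present → selol forms (Rx 8). xanine, lamate, and kyeol present → beline forms (Rx 5). selol, xanine, and beline present → torate forms (Rx 1). [6 rule applications]
lamate needs fewer.

lamate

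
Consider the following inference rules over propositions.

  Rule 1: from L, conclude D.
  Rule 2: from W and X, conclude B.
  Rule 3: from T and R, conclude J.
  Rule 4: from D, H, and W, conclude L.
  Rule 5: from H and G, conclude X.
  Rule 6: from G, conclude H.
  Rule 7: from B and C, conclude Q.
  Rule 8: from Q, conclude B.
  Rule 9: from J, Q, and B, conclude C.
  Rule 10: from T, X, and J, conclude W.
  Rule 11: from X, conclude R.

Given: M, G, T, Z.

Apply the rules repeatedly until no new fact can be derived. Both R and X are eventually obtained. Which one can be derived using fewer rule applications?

X

X: G holds, so H follows (Rule 6). H and G hold, so X follows (Rule 5). [2 rule applications]
R: G holds, so H follows (Rule 6). H and G hold, so X follows (Rule 5). From X, Rule 11 gives R. [3 rule applications]
X needs fewer.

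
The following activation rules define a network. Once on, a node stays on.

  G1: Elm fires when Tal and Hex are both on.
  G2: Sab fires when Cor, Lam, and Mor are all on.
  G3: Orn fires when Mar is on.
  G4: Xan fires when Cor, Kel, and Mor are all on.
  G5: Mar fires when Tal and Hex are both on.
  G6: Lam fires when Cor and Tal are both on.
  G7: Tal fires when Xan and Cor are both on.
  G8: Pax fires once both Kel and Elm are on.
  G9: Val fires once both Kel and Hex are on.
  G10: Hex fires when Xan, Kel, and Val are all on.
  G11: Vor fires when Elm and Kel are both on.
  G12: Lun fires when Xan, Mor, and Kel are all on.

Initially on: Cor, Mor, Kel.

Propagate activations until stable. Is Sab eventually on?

G4: Cor, Kel, and Mor on → Xan on.
Xan and Cor are on, so Tal fires (G7).
G6: Cor and Tal on → Lam on.
G2: Cor, Lam, and Mor on → Sab on.

Yes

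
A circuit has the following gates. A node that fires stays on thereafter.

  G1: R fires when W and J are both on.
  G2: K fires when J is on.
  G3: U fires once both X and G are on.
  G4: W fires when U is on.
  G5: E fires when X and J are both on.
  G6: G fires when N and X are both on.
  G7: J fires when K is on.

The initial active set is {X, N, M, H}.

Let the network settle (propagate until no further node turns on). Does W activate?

Yes

G6: N and X on → G on.
G3: X and G on → U on.
G4: U on → W on.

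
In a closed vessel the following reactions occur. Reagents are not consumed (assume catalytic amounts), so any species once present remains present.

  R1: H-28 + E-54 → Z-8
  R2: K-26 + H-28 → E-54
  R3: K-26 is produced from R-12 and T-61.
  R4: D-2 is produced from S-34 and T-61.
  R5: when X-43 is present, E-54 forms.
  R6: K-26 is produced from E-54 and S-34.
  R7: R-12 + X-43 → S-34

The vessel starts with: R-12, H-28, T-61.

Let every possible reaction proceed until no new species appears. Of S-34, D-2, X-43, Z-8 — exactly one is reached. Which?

Z-8

R-12 and T-61 present → K-26 forms (R3).
K-26 and H-28 present → E-54 forms (R2).
H-28 and E-54 present → Z-8 forms (R1).
No rule produces X-43, and it is not given. S-34 would need R-12 and X-43 (R7), but X-43 never forms. D-2 would need S-34 and T-61 (R4), but S-34 never forms.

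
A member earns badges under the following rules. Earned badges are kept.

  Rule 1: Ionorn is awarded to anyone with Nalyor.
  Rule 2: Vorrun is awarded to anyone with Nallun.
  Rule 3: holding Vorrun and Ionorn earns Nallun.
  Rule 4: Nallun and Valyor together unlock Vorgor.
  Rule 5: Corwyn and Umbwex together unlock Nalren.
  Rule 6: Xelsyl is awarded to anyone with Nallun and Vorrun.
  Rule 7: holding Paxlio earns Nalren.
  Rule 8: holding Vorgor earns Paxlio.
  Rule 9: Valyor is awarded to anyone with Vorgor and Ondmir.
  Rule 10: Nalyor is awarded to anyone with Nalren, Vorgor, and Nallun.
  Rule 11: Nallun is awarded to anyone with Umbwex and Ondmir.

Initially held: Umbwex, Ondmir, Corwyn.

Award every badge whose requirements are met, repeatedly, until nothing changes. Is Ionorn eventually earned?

No

Ionorn would need Nalyor (Rule 1), but Nalyor is never earned.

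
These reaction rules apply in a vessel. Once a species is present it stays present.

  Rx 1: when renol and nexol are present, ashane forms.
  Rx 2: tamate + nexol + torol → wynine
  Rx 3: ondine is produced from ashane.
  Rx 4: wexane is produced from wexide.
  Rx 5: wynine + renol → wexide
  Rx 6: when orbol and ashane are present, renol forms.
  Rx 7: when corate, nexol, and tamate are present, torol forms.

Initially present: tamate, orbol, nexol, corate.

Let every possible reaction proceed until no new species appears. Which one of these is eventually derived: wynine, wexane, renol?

corate, nexol, and tamate present → torol forms (Rx 7).
tamate, nexol, and torol present → wynine forms (Rx 2).
wexane would need wexide (Rx 4), but wexide never forms. renol would need orbol and ashane (Rx 6), but ashane never forms.

wynine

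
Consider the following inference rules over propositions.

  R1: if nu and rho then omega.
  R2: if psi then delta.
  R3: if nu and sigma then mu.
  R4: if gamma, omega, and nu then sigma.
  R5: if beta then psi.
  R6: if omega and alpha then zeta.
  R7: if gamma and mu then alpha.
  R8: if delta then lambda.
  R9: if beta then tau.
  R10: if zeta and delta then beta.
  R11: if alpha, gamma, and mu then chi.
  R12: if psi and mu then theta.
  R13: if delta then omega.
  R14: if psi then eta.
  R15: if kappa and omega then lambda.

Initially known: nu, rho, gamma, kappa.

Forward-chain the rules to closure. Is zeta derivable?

Yes

From nu and rho, R1 gives omega.
From gamma, omega, and nu, R4 gives sigma.
From nu and sigma, R3 gives mu.
From gamma and mu, R7 gives alpha.
From omega and alpha, R6 gives zeta.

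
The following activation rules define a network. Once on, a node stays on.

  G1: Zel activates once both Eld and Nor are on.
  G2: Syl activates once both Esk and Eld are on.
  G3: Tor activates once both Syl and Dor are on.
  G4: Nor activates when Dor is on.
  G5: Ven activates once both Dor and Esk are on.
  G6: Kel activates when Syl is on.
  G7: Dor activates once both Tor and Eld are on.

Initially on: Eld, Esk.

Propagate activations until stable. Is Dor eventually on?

No

Dor would need Tor and Eld (G7), but Tor never turns on.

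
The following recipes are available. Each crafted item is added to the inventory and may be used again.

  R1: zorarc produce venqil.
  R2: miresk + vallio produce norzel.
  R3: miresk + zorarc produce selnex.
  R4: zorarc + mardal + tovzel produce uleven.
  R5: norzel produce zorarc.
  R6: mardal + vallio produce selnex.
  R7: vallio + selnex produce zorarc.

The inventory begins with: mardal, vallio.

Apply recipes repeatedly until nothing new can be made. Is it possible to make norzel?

No

norzel would need miresk and vallio (R2), but miresk is never obtained.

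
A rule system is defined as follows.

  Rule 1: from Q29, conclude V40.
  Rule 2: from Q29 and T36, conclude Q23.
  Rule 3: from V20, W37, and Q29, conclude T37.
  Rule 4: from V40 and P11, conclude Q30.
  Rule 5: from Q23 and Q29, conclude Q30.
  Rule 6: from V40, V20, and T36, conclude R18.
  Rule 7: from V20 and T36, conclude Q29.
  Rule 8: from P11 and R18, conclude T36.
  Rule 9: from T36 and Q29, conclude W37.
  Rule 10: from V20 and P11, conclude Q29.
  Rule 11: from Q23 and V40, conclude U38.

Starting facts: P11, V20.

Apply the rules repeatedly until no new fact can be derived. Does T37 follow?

No

T37 would need V20, W37, and Q29 (Rule 3), but W37 is never established.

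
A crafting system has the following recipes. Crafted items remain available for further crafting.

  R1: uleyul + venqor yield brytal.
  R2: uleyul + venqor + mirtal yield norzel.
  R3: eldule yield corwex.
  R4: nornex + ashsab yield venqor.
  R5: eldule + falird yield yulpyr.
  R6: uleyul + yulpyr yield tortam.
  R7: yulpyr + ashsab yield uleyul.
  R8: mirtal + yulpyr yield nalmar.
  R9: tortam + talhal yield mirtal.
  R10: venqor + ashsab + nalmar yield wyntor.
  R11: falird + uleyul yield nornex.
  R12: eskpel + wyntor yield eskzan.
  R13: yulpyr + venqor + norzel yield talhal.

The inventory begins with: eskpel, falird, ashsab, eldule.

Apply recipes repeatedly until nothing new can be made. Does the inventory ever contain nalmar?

No

nalmar would need mirtal and yulpyr (R8), but mirtal is never obtained.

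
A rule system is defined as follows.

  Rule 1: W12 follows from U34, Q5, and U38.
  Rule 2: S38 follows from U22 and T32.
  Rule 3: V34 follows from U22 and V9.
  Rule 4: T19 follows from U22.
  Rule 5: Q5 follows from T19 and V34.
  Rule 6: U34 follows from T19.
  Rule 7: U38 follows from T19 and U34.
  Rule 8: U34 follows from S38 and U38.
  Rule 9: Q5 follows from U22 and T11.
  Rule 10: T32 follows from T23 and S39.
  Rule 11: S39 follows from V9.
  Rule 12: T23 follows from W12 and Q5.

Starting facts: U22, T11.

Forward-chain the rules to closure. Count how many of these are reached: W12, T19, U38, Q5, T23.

5

From U22 and T11, Rule 9 gives Q5.
U22 holds, so T19 follows (Rule 4).
T19 holds, so U34 follows (Rule 6).
From T19 and U34, Rule 7 gives U38.
U34, Q5, and U38 hold, so W12 follows (Rule 1).
From W12 and Q5, Rule 12 gives T23.
W12: reached.
T19: reached.
U38: reached.
Q5: reached.
T23: reached.
All 5 are reached.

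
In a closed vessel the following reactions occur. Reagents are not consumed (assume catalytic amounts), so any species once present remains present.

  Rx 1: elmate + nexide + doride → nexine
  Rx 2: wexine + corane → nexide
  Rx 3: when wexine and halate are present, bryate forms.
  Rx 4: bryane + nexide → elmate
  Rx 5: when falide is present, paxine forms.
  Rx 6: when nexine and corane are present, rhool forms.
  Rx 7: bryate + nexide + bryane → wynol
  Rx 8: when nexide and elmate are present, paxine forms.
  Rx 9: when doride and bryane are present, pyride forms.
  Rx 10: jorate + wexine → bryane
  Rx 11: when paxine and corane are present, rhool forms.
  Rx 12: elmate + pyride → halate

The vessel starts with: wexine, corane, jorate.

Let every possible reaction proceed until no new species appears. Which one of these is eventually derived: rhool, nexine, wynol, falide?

jorate and wexine present → bryane forms (Rx 10).
wexine and corane present → nexide forms (Rx 2).
bryane and nexide present → elmate forms (Rx 4).
nexide and elmate present → paxine forms (Rx 8).
paxine and corane present → rhool forms (Rx 11).
No rule produces falide, and it is not given. wynol would need bryate, nexide, and bryane (Rx 7), but bryate never forms. nexine would need elmate, nexide, and doride (Rx 1), but doride never forms.

rhool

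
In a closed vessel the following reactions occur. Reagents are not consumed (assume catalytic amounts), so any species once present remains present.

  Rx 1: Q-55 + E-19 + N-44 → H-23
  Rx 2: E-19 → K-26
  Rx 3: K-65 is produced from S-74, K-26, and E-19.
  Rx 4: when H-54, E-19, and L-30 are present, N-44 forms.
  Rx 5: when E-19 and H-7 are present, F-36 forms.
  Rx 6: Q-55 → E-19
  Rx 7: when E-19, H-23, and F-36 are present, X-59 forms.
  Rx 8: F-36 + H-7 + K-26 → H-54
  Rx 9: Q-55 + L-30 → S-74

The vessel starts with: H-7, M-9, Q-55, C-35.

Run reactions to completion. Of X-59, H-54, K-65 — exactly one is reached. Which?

Q-55 present → E-19 forms (Rx 6).
E-19 and H-7 present → F-36 forms (Rx 5).
E-19 present → K-26 forms (Rx 2).
F-36, H-7, and K-26 present → H-54 forms (Rx 8).
K-65 would need S-74, K-26, and E-19 (Rx 3), but S-74 never forms. X-59 would need E-19, H-23, and F-36 (Rx 7), but H-23 never forms.

H-54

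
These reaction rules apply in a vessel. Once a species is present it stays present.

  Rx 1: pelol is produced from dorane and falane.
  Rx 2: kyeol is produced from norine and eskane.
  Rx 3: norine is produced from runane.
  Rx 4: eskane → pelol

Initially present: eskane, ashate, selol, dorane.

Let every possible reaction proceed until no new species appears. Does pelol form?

eskane present → pelol forms (Rx 4).

Yes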